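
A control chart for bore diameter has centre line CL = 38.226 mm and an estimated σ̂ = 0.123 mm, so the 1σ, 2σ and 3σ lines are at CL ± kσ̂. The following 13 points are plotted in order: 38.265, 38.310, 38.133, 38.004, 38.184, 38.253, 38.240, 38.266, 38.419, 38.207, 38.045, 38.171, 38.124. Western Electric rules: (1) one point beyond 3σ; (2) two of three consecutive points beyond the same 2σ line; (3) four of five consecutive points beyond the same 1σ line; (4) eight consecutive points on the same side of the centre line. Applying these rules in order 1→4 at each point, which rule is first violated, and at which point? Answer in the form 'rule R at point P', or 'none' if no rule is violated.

Zone of each point (C = within 1σ̂, B = 1σ̂–2σ̂, A = 2σ̂–3σ̂, * = beyond 3σ̂; sign = side of CL): 1:+C, 2:+C, 3:-C, 4:-B, 5:-C, 6:+C, 7:+C, 8:+C, 9:+B, 10:-C, 11:-B, 12:-C, 13:-C
No rule fires across all 13 points.

none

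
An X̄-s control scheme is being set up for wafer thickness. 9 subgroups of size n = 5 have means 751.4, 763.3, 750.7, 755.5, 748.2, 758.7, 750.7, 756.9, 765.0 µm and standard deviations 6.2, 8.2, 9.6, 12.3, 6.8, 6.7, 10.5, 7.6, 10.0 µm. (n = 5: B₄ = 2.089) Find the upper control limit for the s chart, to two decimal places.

18.08

s̄ = (6.2 + 8.2 + 9.6 + 12.3 + 6.8 + 6.7 + 10.5 + 7.6 + 10.0) / 9 = 8.6556
UCL_s = B₄·s̄ = 2.089 × 8.6556 = 18.0815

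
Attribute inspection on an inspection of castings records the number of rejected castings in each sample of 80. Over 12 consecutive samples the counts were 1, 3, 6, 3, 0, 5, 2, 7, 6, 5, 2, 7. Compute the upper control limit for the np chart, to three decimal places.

9.707

p̄ = Σdᵢ / (k·n) = 47 / (12 × 80) = 0.04896
UCL = np̄ + 3·√(np̄(1−p̄)) = 3.9167 + 3 × √(3.9167×0.95104) = 3.9167 + 3 × 1.9300 = 9.7067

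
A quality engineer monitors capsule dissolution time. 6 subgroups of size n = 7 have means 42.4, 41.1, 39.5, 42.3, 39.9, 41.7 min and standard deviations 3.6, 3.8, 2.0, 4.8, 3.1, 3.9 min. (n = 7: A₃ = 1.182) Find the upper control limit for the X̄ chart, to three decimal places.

X̄̄ = (42.4 + 41.1 + 39.5 + 42.3 + 39.9 + 41.7) / 6 = 41.1500
s̄ = (3.6 + 3.8 + 2.0 + 4.8 + 3.1 + 3.9) / 6 = 3.5333
UCL = X̄̄ + A₃·s̄ = 41.1500 + 1.182 × 3.5333 = 45.3264

45.326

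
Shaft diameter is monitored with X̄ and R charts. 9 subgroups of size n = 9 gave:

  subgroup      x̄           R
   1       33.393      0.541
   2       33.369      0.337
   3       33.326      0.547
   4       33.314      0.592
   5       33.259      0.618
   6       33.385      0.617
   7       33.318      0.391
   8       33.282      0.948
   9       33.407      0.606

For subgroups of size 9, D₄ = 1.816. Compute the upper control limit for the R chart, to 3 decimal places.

R̄ = (0.541 + 0.337 + 0.547 + 0.592 + 0.618 + 0.617 + 0.391 + 0.948 + 0.606) / 9 = 5.1970 / 9 = 0.5774
UCL_R = D₄·R̄ = 1.816 × 0.5774 = 1.0486

1.049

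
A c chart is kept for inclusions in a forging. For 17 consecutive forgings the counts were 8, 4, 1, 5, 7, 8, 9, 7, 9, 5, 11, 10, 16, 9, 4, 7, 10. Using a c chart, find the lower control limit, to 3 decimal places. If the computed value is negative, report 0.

0.000

c̄ = (8 + 4 + 1 + 5 + 7 + 8 + 9 + 7 + 9 + 5 + 11 + 10 + 16 + 9 + 4 + 7 + 10) / 17 = 130 / 17 = 7.6471
LCL = c̄ − 3√c̄ = 7.6471 − 3 × 2.7653 = -0.6489 → 0 (cannot be negative)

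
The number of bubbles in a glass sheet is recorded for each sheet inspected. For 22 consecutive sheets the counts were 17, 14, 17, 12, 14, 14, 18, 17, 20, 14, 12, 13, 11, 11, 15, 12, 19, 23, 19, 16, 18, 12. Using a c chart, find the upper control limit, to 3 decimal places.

27.123

c̄ = (17 + 14 + 17 + 12 + 14 + 14 + 18 + 17 + 20 + 14 + 12 + 13 + 11 + 11 + 15 + 12 + 19 + 23 + 19 + 16 + 18 + 12) / 22 = 338 / 22 = 15.3636
UCL = c̄ + 3√c̄ = 15.3636 + 3 × √15.3636 = 15.3636 + 3 × 3.9196 = 27.1226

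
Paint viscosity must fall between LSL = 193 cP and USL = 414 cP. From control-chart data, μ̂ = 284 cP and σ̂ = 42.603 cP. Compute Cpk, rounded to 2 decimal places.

0.71

Cpu = (USL − μ̂) / (3σ̂) = (414 − 284) / (3 × 42.603) = 1.0171; Cpl = (μ̂ − LSL) / (3σ̂) = (284 − 193) / (3 × 42.603) = 0.7120; Cpk = min(Cpu, Cpl) = 0.7120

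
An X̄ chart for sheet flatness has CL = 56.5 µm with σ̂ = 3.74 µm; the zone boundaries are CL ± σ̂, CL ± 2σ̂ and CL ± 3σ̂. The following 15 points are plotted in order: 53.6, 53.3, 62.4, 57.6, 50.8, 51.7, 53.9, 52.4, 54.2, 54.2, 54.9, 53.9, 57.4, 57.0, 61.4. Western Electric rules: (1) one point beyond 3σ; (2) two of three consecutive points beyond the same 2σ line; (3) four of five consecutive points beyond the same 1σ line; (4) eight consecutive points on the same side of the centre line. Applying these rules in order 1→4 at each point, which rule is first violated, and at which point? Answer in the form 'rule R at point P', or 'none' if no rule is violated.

Zone of each point (C = within 1σ̂, B = 1σ̂–2σ̂, A = 2σ̂–3σ̂, * = beyond 3σ̂; sign = side of CL): 1:-C, 2:-C, 3:+B, 4:+C, 5:-B, 6:-B, 7:-C, 8:-B, 9:-C, 10:-C, 11:-C, 12:-C, 13:+C, 14:+C, 15:+B
Rule 4 (eight consecutive points on the same side of the centre line) is satisfied at point 12.

rule 4 at point 12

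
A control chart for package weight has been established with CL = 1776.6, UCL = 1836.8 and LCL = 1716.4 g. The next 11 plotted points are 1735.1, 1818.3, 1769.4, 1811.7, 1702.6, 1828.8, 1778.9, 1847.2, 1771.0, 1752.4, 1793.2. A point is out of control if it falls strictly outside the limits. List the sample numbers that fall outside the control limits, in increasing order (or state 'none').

Compare each point to [1716.4, 1836.8]: sample 5 = 1702.6 < LCL; sample 8 = 1847.2 > UCL.

5, 8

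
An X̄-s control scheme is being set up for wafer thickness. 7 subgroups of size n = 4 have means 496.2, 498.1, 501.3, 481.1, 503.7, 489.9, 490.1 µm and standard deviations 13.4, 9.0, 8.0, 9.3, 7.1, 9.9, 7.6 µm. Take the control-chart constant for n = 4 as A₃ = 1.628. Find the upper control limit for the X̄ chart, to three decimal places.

509.297

X̄̄ = (496.2 + 498.1 + 501.3 + 481.1 + 503.7 + 489.9 + 490.1) / 7 = 494.3429
s̄ = (13.4 + 9.0 + 8.0 + 9.3 + 7.1 + 9.9 + 7.6) / 7 = 9.1857
UCL = X̄̄ + A₃·s̄ = 494.3429 + 1.628 × 9.1857 = 509.2972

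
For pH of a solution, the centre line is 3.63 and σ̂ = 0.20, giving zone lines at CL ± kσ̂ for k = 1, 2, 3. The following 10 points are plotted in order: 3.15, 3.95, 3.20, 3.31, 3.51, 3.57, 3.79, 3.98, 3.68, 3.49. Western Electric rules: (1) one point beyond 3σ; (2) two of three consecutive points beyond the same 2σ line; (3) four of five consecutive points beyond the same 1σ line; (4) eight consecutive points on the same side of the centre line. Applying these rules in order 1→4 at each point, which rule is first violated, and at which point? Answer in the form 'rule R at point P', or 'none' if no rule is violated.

rule 2 at point 3

Zone of each point (C = within 1σ̂, B = 1σ̂–2σ̂, A = 2σ̂–3σ̂, * = beyond 3σ̂; sign = side of CL): 1:-A, 2:+B, 3:-A, 4:-B, 5:-C, 6:-C, 7:+C, 8:+B, 9:+C, 10:-C
Rule 2 (two of three consecutive points beyond the same 2σ limit) is satisfied at point 3.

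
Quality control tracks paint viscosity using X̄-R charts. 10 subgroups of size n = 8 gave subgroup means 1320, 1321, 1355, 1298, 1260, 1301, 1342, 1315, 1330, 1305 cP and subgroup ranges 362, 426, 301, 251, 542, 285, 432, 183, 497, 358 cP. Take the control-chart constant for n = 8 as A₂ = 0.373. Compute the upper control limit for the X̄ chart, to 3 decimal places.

X̄̄ = (1320 + 1321 + 1355 + 1298 + 1260 + 1301 + 1342 + 1315 + 1330 + 1305) / 10 = 13147.0000 / 10 = 1314.7000
R̄ = (362 + 426 + 301 + 251 + 542 + 285 + 432 + 183 + 497 + 358) / 10 = 3637.0000 / 10 = 363.7000
UCL = X̄̄ + A₂·R̄ = 1314.7000 + 0.373 × 363.7000 = 1450.3601

1450.360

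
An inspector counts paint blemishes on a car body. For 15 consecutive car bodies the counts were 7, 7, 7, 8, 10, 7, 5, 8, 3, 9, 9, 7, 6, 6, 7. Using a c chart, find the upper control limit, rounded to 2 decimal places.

15.04

c̄ = (7 + 7 + 7 + 8 + 10 + 7 + 5 + 8 + 3 + 9 + 9 + 7 + 6 + 6 + 7) / 15 = 106 / 15 = 7.0667
UCL = c̄ + 3√c̄ = 7.0667 + 3 × √7.0667 = 7.0667 + 3 × 2.6583 = 15.0416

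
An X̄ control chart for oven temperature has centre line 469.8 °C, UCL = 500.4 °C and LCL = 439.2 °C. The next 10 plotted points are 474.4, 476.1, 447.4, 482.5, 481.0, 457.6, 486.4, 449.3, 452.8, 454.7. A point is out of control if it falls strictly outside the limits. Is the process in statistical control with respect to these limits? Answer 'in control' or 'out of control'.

in control

All 10 points lie within [439.2, 500.4].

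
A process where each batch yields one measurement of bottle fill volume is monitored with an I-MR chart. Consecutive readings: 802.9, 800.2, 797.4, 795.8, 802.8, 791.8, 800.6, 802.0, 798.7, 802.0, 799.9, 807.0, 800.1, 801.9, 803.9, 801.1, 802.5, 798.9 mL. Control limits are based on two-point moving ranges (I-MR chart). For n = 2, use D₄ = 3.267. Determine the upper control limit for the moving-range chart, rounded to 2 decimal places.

13.38

Moving ranges: 2.7, 2.8, 1.6, 7.0, 11.0, 8.8, 1.4, 3.3, 3.3, 2.1, 7.1, 6.9, 1.8, 2.0, 2.8, 1.4, 3.6; M̄R̄ = 69.6000 / 17 = 4.0941
UCL_MR = D₄·M̄R̄ = 3.267 × 4.0941 = 13.3755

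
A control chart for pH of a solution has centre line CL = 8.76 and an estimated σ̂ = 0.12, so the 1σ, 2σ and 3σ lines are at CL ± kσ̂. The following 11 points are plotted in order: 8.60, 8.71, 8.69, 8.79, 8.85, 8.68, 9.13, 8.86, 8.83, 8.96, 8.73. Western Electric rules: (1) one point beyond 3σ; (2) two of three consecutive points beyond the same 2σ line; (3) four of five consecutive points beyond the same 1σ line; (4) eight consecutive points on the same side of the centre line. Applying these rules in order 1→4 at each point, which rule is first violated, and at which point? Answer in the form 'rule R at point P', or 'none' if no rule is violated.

Zone of each point (C = within 1σ̂, B = 1σ̂–2σ̂, A = 2σ̂–3σ̂, * = beyond 3σ̂; sign = side of CL): 1:-B, 2:-C, 3:-C, 4:+C, 5:+C, 6:-C, 7:+*, 8:+C, 9:+C, 10:+B, 11:-C
Rule 1 (one point beyond the 3σ limits) is satisfied at point 7.

rule 1 at point 7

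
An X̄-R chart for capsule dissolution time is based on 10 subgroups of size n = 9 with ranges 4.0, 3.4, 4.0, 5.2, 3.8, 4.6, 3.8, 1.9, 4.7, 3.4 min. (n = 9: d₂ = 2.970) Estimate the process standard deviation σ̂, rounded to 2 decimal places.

1.31

R̄ = (4.0 + 3.4 + 4.0 + 5.2 + 3.8 + 4.6 + 3.8 + 1.9 + 4.7 + 3.4) / 10 = 3.8800
σ̂ = R̄ / d₂ = 3.8800 / 2.970 = 1.3064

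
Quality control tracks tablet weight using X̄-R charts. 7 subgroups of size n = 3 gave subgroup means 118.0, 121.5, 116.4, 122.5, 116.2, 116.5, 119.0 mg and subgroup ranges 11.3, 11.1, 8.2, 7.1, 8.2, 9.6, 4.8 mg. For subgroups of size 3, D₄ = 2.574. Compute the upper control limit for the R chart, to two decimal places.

22.17

R̄ = (11.3 + 11.1 + 8.2 + 7.1 + 8.2 + 9.6 + 4.8) / 7 = 60.3000 / 7 = 8.6143
UCL_R = D₄·R̄ = 2.574 × 8.6143 = 22.1732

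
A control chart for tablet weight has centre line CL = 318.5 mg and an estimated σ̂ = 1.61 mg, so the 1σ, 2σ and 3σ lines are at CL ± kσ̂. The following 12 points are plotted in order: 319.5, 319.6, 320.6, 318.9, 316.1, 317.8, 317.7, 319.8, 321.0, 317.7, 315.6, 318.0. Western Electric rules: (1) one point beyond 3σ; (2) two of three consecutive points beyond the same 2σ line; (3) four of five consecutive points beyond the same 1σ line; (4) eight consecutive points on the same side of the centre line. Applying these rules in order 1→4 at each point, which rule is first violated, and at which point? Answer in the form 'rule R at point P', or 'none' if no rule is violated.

none

Zone of each point (C = within 1σ̂, B = 1σ̂–2σ̂, A = 2σ̂–3σ̂, * = beyond 3σ̂; sign = side of CL): 1:+C, 2:+C, 3:+B, 4:+C, 5:-B, 6:-C, 7:-C, 8:+C, 9:+B, 10:-C, 11:-B, 12:-C
No rule fires across all 12 points.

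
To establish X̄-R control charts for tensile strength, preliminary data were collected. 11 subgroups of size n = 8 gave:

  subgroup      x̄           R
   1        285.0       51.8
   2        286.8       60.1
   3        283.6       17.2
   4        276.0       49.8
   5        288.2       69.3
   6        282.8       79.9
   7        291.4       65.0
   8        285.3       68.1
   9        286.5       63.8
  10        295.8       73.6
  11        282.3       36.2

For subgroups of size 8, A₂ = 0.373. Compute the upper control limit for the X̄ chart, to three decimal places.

307.316

X̄̄ = (285.0 + 286.8 + 283.6 + 276.0 + 288.2 + 282.8 + 291.4 + 285.3 + 286.5 + 295.8 + 282.3) / 11 = 3143.7000 / 11 = 285.7909
R̄ = (51.8 + 60.1 + 17.2 + 49.8 + 69.3 + 79.9 + 65.0 + 68.1 + 63.8 + 73.6 + 36.2) / 11 = 634.8000 / 11 = 57.7091
UCL = X̄̄ + A₂·R̄ = 285.7909 + 0.373 × 57.7091 = 307.3164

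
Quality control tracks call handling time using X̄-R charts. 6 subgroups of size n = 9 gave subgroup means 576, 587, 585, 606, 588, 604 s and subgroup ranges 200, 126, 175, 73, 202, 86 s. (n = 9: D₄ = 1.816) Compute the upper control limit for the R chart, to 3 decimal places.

260.899

R̄ = (200 + 126 + 175 + 73 + 202 + 86) / 6 = 862.0000 / 6 = 143.6667
UCL_R = D₄·R̄ = 1.816 × 143.6667 = 260.8987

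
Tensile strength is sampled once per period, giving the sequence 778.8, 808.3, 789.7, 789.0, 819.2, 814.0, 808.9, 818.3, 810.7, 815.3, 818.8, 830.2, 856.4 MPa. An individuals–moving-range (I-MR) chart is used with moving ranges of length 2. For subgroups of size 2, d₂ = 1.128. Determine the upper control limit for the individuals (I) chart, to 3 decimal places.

845.811

X̄ = (778.8 + 808.3 + 789.7 + 789.0 + 819.2 + 814.0 + 808.9 + 818.3 + 810.7 + 815.3 + 818.8 + 830.2 + 856.4) / 13 = 812.1231
Moving ranges: 29.5, 18.6, 0.7, 30.2, 5.2, 5.1, 9.4, 7.6, 4.6, 3.5, 11.4, 26.2; M̄R̄ = 152.0000 / 12 = 12.6667
UCL = X̄ + 3·M̄R̄/d₂ = 812.1231 + 3 × 12.6667 / 1.128 = 845.8110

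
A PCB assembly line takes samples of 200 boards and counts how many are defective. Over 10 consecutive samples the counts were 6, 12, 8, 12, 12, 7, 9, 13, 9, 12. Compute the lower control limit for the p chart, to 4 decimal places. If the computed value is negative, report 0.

0.0038

p̄ = Σdᵢ / (k·n) = 100 / (10 × 200) = 0.05000
LCL = p̄ − 3·√(p̄(1−p̄)/n) = 0.05000 − 3 × 0.01541 = 0.00377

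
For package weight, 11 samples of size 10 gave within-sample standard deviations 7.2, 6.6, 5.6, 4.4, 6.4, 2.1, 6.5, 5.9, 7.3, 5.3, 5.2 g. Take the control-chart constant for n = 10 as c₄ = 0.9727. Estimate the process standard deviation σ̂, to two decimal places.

s̄ = (7.2 + 6.6 + 5.6 + 4.4 + 6.4 + 2.1 + 6.5 + 5.9 + 7.3 + 5.3 + 5.2) / 11 = 5.6818
σ̂ = s̄ / c₄ = 5.6818 / 0.9727 = 5.8413

5.84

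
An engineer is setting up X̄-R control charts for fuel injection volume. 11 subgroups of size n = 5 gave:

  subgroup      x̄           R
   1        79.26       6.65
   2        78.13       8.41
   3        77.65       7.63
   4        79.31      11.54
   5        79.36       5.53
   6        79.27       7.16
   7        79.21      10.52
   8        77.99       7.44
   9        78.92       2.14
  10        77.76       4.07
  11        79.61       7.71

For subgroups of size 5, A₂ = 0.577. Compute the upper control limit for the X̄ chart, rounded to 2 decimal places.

82.90

X̄̄ = (79.26 + 78.13 + 77.65 + 79.31 + 79.36 + 79.27 + 79.21 + 77.99 + 78.92 + 77.76 + 79.61) / 11 = 866.4700 / 11 = 78.7700
R̄ = (6.65 + 8.41 + 7.63 + 11.54 + 5.53 + 7.16 + 10.52 + 7.44 + 2.14 + 4.07 + 7.71) / 11 = 78.8000 / 11 = 7.1636
UCL = X̄̄ + A₂·R̄ = 78.7700 + 0.577 × 7.1636 = 82.9034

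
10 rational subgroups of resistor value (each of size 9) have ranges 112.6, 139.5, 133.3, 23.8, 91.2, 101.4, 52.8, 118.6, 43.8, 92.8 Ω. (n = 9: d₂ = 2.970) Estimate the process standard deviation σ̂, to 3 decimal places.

30.633

R̄ = (112.6 + 139.5 + 133.3 + 23.8 + 91.2 + 101.4 + 52.8 + 118.6 + 43.8 + 92.8) / 10 = 90.9800
σ̂ = R̄ / d₂ = 90.9800 / 2.970 = 30.6330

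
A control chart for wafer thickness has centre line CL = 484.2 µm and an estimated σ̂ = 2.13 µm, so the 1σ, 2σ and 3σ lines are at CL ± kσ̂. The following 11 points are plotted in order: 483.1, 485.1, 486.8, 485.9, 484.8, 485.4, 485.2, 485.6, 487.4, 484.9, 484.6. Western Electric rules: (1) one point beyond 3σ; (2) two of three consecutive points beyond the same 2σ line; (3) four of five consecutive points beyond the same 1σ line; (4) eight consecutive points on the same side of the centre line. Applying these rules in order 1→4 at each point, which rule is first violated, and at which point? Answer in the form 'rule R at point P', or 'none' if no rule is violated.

Zone of each point (C = within 1σ̂, B = 1σ̂–2σ̂, A = 2σ̂–3σ̂, * = beyond 3σ̂; sign = side of CL): 1:-C, 2:+C, 3:+B, 4:+C, 5:+C, 6:+C, 7:+C, 8:+C, 9:+B, 10:+C, 11:+C
Rule 4 (eight consecutive points on the same side of the centre line) is satisfied at point 9.

rule 4 at point 9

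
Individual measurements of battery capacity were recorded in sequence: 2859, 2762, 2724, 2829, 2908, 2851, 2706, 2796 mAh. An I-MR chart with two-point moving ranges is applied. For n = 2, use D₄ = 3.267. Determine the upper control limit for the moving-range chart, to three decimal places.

Moving ranges: 97, 38, 105, 79, 57, 145, 90; M̄R̄ = 611.0000 / 7 = 87.2857
UCL_MR = D₄·M̄R̄ = 3.267 × 87.2857 = 285.1624

285.162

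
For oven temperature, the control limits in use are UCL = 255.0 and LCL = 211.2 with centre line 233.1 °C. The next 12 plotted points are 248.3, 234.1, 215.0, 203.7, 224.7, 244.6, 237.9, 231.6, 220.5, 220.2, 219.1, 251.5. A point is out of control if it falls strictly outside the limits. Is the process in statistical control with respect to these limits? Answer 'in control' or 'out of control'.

out of control

Compare each point to [211.2, 255.0]: sample 4 = 203.7 < LCL.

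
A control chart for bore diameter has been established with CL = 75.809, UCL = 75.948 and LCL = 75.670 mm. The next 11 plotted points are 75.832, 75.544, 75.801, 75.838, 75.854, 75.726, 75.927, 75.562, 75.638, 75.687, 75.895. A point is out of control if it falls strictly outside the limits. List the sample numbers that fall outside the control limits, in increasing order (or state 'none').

2, 8, 9

Compare each point to [75.670, 75.948]: sample 2 = 75.544 < LCL; sample 8 = 75.562 < LCL; sample 9 = 75.638 < LCL.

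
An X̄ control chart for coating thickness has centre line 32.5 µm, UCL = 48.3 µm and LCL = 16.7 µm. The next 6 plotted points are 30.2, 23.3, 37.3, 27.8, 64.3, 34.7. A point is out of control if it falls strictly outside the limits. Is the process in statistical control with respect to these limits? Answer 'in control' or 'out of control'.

out of control

Compare each point to [16.7, 48.3]: sample 5 = 64.3 > UCL.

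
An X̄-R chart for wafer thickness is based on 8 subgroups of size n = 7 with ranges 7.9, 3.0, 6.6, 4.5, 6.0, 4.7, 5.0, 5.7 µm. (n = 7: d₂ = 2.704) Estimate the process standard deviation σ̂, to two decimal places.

R̄ = (7.9 + 3.0 + 6.6 + 4.5 + 6.0 + 4.7 + 5.0 + 5.7) / 8 = 5.4250
σ̂ = R̄ / d₂ = 5.4250 / 2.704 = 2.0063

2.01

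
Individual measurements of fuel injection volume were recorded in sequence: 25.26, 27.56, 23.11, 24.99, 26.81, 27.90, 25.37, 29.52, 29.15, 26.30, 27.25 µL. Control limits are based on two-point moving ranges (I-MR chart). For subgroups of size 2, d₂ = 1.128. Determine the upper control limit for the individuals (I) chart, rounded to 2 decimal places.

32.61

X̄ = (25.26 + 27.56 + 23.11 + 24.99 + 26.81 + 27.90 + 25.37 + 29.52 + 29.15 + 26.30 + 27.25) / 11 = 26.6564
Moving ranges: 2.30, 4.45, 1.88, 1.82, 1.09, 2.53, 4.15, 0.37, 2.85, 0.95; M̄R̄ = 22.3900 / 10 = 2.2390
UCL = X̄ + 3·M̄R̄/d₂ = 26.6564 + 3 × 2.2390 / 1.128 = 32.6112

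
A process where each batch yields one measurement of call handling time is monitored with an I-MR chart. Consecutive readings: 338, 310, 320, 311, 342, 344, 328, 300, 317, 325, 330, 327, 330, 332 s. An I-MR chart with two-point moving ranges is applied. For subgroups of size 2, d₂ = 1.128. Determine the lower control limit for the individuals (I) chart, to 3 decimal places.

292.143

X̄ = (338 + 310 + 320 + 311 + 342 + 344 + 328 + 300 + 317 + 325 + 330 + 327 + 330 + 332) / 14 = 325.2857
Moving ranges: 28, 10, 9, 31, 2, 16, 28, 17, 8, 5, 3, 3, 2; M̄R̄ = 162.0000 / 13 = 12.4615
LCL = X̄ − 3·M̄R̄/d₂ = 325.2857 − 3 × 12.4615 / 1.128 = 292.1433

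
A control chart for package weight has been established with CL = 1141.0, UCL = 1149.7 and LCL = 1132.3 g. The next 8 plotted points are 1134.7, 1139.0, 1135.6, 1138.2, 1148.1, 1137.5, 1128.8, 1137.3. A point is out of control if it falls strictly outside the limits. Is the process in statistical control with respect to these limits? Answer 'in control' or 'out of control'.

out of control

Compare each point to [1132.3, 1149.7]: sample 7 = 1128.8 < LCL.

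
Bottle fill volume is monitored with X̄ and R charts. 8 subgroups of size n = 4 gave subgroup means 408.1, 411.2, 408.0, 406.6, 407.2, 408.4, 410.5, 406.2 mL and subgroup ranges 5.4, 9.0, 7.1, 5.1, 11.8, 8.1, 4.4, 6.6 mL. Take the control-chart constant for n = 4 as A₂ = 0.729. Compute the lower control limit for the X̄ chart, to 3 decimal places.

403.035

X̄̄ = (408.1 + 411.2 + 408.0 + 406.6 + 407.2 + 408.4 + 410.5 + 406.2) / 8 = 3266.2000 / 8 = 408.2750
R̄ = (5.4 + 9.0 + 7.1 + 5.1 + 11.8 + 8.1 + 4.4 + 6.6) / 8 = 57.5000 / 8 = 7.1875
LCL = X̄̄ − A₂·R̄ = 408.2750 − 0.729 × 7.1875 = 403.0353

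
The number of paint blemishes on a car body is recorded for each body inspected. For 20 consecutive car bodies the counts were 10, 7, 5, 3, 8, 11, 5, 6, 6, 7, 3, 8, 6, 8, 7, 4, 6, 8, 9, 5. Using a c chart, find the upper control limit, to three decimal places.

c̄ = (10 + 7 + 5 + 3 + 8 + 11 + 5 + 6 + 6 + 7 + 3 + 8 + 6 + 8 + 7 + 4 + 6 + 8 + 9 + 5) / 20 = 132 / 20 = 6.6000
UCL = c̄ + 3√c̄ = 6.6000 + 3 × √6.6000 = 6.6000 + 3 × 2.5690 = 14.3071

14.307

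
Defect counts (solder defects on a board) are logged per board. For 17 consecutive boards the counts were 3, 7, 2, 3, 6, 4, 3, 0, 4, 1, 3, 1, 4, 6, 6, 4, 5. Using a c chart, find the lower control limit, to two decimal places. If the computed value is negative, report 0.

0.00

c̄ = (3 + 7 + 2 + 3 + 6 + 4 + 3 + 0 + 4 + 1 + 3 + 1 + 4 + 6 + 6 + 4 + 5) / 17 = 62 / 17 = 3.6471
LCL = c̄ − 3√c̄ = 3.6471 − 3 × 1.9097 = -2.0821 → 0 (cannot be negative)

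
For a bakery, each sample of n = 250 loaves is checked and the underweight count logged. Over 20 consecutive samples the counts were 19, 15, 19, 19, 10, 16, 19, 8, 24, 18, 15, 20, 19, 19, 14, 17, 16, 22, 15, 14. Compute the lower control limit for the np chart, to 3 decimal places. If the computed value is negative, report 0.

4.991

p̄ = Σdᵢ / (k·n) = 338 / (20 × 250) = 0.06760
LCL = np̄ − 3·√(np̄(1−p̄)) = 16.9000 − 3 × 3.9696 = 4.9913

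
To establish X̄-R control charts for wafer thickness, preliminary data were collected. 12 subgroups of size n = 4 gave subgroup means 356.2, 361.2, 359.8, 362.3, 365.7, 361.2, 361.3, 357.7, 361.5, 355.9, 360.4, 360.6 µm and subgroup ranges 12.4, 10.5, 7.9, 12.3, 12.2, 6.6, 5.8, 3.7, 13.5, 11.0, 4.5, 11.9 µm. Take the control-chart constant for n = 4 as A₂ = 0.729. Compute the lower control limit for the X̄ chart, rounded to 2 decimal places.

353.49

X̄̄ = (356.2 + 361.2 + 359.8 + 362.3 + 365.7 + 361.2 + 361.3 + 357.7 + 361.5 + 355.9 + 360.4 + 360.6) / 12 = 4323.8000 / 12 = 360.3167
R̄ = (12.4 + 10.5 + 7.9 + 12.3 + 12.2 + 6.6 + 5.8 + 3.7 + 13.5 + 11.0 + 4.5 + 11.9) / 12 = 112.3000 / 12 = 9.3583
LCL = X̄̄ − A₂·R̄ = 360.3167 − 0.729 × 9.3583 = 353.4944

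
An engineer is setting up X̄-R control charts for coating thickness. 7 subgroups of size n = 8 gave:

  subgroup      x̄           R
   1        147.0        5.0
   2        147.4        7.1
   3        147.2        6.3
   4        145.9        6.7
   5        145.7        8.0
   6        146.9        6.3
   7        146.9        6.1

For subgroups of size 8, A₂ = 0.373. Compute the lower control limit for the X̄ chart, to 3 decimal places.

144.290

X̄̄ = (147.0 + 147.4 + 147.2 + 145.9 + 145.7 + 146.9 + 146.9) / 7 = 1027.0000 / 7 = 146.7143
R̄ = (5.0 + 7.1 + 6.3 + 6.7 + 8.0 + 6.3 + 6.1) / 7 = 45.5000 / 7 = 6.5000
LCL = X̄̄ − A₂·R̄ = 146.7143 − 0.373 × 6.5000 = 144.2898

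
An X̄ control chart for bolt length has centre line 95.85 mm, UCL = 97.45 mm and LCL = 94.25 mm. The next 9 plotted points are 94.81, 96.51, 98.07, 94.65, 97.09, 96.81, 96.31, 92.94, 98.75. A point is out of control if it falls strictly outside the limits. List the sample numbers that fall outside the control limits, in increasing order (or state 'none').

3, 8, 9

Compare each point to [94.25, 97.45]: sample 3 = 98.07 > UCL; sample 8 = 92.94 < LCL; sample 9 = 98.75 > UCL.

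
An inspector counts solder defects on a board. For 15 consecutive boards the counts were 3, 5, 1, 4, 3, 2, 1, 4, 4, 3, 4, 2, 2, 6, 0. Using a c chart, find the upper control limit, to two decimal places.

c̄ = (3 + 5 + 1 + 4 + 3 + 2 + 1 + 4 + 4 + 3 + 4 + 2 + 2 + 6 + 0) / 15 = 44 / 15 = 2.9333
UCL = c̄ + 3√c̄ = 2.9333 + 3 × √2.9333 = 2.9333 + 3 × 1.7127 = 8.0714

8.07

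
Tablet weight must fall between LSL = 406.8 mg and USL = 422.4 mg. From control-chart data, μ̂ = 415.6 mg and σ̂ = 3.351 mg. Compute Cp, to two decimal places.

0.78

Cp = (USL − LSL) / (6σ̂) = (422.4 − 406.8) / (6 × 3.351) = 15.6000 / 20.1060 = 0.7759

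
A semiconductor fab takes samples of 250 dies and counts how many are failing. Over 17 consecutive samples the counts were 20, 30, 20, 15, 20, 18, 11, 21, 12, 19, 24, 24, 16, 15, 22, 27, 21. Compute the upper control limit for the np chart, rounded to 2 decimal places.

32.49

p̄ = Σdᵢ / (k·n) = 335 / (17 × 250) = 0.07882
UCL = np̄ + 3·√(np̄(1−p̄)) = 19.7059 + 3 × √(19.7059×0.92118) = 19.7059 + 3 × 4.2606 = 32.4876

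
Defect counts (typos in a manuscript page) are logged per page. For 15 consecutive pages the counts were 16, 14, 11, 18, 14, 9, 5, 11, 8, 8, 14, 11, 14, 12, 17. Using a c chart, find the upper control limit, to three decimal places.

c̄ = (16 + 14 + 11 + 18 + 14 + 9 + 5 + 11 + 8 + 8 + 14 + 11 + 14 + 12 + 17) / 15 = 182 / 15 = 12.1333
UCL = c̄ + 3√c̄ = 12.1333 + 3 × √12.1333 = 12.1333 + 3 × 3.4833 = 22.5832

22.583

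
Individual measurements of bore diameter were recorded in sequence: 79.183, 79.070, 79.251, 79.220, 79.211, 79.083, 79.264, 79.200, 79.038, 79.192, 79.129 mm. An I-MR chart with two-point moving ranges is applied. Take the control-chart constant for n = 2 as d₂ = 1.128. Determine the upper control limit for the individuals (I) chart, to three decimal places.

79.456

X̄ = (79.183 + 79.070 + 79.251 + 79.220 + 79.211 + 79.083 + 79.264 + 79.200 + 79.038 + 79.192 + 79.129) / 11 = 79.1674
Moving ranges: 0.113, 0.181, 0.031, 0.009, 0.128, 0.181, 0.064, 0.162, 0.154, 0.063; M̄R̄ = 1.0860 / 10 = 0.1086
UCL = X̄ + 3·M̄R̄/d₂ = 79.1674 + 3 × 0.1086 / 1.128 = 79.4562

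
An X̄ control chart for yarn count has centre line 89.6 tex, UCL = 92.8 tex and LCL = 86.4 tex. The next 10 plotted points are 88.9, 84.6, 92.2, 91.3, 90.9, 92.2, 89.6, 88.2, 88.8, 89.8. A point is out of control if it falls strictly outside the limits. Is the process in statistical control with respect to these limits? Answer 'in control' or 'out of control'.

Compare each point to [86.4, 92.8]: sample 2 = 84.6 < LCL.

out of control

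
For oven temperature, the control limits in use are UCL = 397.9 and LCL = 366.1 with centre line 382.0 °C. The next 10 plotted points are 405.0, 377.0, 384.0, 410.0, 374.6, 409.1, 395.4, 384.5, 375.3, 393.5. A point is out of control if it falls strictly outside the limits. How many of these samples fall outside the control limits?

3

Compare each point to [366.1, 397.9]: sample 1 = 405.0 > UCL; sample 4 = 410.0 > UCL; sample 6 = 409.1 > UCL.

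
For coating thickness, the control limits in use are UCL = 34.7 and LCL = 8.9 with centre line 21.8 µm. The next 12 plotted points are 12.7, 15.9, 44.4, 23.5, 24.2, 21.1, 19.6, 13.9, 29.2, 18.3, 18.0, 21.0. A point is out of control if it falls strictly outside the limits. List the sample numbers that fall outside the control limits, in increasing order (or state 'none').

3

Compare each point to [8.9, 34.7]: sample 3 = 44.4 > UCL.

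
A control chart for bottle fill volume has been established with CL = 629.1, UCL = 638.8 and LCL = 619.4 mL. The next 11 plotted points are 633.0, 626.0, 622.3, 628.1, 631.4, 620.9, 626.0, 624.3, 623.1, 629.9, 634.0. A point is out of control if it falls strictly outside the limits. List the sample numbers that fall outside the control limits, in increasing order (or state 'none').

All 11 points lie within [619.4, 638.8].

none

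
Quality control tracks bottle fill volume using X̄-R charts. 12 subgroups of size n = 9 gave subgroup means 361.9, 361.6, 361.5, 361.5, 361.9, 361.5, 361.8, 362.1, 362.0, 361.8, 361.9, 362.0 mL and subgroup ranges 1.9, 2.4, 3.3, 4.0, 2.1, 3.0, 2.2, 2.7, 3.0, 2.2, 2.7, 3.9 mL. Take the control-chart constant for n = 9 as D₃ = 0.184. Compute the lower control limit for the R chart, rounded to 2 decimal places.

0.51

R̄ = (1.9 + 2.4 + 3.3 + 4.0 + 2.1 + 3.0 + 2.2 + 2.7 + 3.0 + 2.2 + 2.7 + 3.9) / 12 = 33.4000 / 12 = 2.7833
LCL_R = D₃·R̄ = 0.184 × 2.7833 = 0.5121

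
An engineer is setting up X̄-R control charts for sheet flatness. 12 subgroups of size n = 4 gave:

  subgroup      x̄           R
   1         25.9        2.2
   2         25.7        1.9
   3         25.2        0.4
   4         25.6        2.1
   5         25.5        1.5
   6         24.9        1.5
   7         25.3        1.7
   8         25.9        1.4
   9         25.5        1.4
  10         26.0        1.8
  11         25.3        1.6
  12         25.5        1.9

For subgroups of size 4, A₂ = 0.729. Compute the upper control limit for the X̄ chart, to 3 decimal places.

X̄̄ = (25.9 + 25.7 + 25.2 + 25.6 + 25.5 + 24.9 + 25.3 + 25.9 + 25.5 + 26.0 + 25.3 + 25.5) / 12 = 306.3000 / 12 = 25.5250
R̄ = (2.2 + 1.9 + 0.4 + 2.1 + 1.5 + 1.5 + 1.7 + 1.4 + 1.4 + 1.8 + 1.6 + 1.9) / 12 = 19.4000 / 12 = 1.6167
UCL = X̄̄ + A₂·R̄ = 25.5250 + 0.729 × 1.6167 = 26.7036

26.704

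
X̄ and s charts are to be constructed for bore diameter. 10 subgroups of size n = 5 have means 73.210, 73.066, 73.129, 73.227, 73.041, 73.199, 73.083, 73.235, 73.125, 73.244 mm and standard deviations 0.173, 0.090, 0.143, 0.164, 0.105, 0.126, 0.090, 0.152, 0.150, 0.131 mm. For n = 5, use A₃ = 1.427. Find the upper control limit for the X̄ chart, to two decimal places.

73.34

X̄̄ = (73.210 + 73.066 + 73.129 + 73.227 + 73.041 + 73.199 + 73.083 + 73.235 + 73.125 + 73.244) / 10 = 73.1559
s̄ = (0.173 + 0.090 + 0.143 + 0.164 + 0.105 + 0.126 + 0.090 + 0.152 + 0.150 + 0.131) / 10 = 0.1324
UCL = X̄̄ + A₃·s̄ = 73.1559 + 1.427 × 0.1324 = 73.3448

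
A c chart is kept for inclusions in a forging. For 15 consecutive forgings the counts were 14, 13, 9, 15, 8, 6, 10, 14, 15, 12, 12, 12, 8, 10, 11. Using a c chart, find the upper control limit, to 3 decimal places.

21.336

c̄ = (14 + 13 + 9 + 15 + 8 + 6 + 10 + 14 + 15 + 12 + 12 + 12 + 8 + 10 + 11) / 15 = 169 / 15 = 11.2667
UCL = c̄ + 3√c̄ = 11.2667 + 3 × √11.2667 = 11.2667 + 3 × 3.3566 = 21.3364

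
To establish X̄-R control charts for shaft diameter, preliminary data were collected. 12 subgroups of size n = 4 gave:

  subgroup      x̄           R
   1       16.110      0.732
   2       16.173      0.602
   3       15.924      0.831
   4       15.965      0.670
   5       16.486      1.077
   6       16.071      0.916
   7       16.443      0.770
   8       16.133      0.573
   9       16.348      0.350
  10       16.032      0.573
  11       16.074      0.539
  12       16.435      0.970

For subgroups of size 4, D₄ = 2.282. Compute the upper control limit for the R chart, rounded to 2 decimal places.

R̄ = (0.732 + 0.602 + 0.831 + 0.670 + 1.077 + 0.916 + 0.770 + 0.573 + 0.350 + 0.573 + 0.539 + 0.970) / 12 = 8.6030 / 12 = 0.7169
UCL_R = D₄·R̄ = 2.282 × 0.7169 = 1.6360

1.64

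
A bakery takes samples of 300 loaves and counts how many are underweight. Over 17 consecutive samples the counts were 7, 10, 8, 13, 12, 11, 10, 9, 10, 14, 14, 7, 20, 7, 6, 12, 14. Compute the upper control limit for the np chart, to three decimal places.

p̄ = Σdᵢ / (k·n) = 184 / (17 × 300) = 0.03608
UCL = np̄ + 3·√(np̄(1−p̄)) = 10.8235 + 3 × √(10.8235×0.96392) = 10.8235 + 3 × 3.2300 = 20.5136

20.514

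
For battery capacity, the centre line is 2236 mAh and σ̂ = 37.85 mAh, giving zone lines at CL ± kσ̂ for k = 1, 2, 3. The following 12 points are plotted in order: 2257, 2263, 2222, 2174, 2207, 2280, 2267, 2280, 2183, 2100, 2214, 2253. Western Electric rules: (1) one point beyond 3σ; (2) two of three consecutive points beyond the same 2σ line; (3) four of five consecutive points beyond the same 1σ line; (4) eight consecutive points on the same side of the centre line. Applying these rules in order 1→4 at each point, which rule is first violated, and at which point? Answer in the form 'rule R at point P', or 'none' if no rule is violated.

rule 1 at point 10

Zone of each point (C = within 1σ̂, B = 1σ̂–2σ̂, A = 2σ̂–3σ̂, * = beyond 3σ̂; sign = side of CL): 1:+C, 2:+C, 3:-C, 4:-B, 5:-C, 6:+B, 7:+C, 8:+B, 9:-B, 10:-*, 11:-C, 12:+C
Rule 1 (one point beyond the 3σ limits) is satisfied at point 10.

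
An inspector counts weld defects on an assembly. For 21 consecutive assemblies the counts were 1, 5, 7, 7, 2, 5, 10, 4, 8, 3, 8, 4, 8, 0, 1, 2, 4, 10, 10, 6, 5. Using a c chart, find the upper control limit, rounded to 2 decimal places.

c̄ = (1 + 5 + 7 + 7 + 2 + 5 + 10 + 4 + 8 + 3 + 8 + 4 + 8 + 0 + 1 + 2 + 4 + 10 + 10 + 6 + 5) / 21 = 110 / 21 = 5.2381
UCL = c̄ + 3√c̄ = 5.2381 + 3 × √5.2381 = 5.2381 + 3 × 2.2887 = 12.1042

12.10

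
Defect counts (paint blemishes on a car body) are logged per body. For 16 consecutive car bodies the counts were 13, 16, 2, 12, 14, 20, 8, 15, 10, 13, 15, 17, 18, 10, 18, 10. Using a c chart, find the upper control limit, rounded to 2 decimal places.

c̄ = (13 + 16 + 2 + 12 + 14 + 20 + 8 + 15 + 10 + 13 + 15 + 17 + 18 + 10 + 18 + 10) / 16 = 211 / 16 = 13.1875
UCL = c̄ + 3√c̄ = 13.1875 + 3 × √13.1875 = 13.1875 + 3 × 3.6315 = 24.0819

24.08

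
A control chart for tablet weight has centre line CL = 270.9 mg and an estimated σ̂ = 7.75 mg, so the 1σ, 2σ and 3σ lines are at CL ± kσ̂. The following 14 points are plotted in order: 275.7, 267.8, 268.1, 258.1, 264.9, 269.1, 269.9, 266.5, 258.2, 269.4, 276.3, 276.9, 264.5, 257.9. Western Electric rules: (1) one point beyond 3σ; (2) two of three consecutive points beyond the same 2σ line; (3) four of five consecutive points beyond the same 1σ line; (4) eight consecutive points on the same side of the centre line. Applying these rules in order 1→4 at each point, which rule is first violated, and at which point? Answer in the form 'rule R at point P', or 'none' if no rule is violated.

rule 4 at point 9

Zone of each point (C = within 1σ̂, B = 1σ̂–2σ̂, A = 2σ̂–3σ̂, * = beyond 3σ̂; sign = side of CL): 1:+C, 2:-C, 3:-C, 4:-B, 5:-C, 6:-C, 7:-C, 8:-C, 9:-B, 10:-C, 11:+C, 12:+C, 13:-C, 14:-B
Rule 4 (eight consecutive points on the same side of the centre line) is satisfied at point 9.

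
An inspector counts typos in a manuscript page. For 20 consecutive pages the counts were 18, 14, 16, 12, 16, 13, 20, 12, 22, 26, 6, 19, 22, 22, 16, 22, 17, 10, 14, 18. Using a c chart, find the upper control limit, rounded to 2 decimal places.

29.03

c̄ = (18 + 14 + 16 + 12 + 16 + 13 + 20 + 12 + 22 + 26 + 6 + 19 + 22 + 22 + 16 + 22 + 17 + 10 + 14 + 18) / 20 = 335 / 20 = 16.7500
UCL = c̄ + 3√c̄ = 16.7500 + 3 × √16.7500 = 16.7500 + 3 × 4.0927 = 29.0280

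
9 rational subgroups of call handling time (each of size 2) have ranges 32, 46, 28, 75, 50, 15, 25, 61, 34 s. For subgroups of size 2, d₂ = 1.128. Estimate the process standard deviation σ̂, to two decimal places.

R̄ = (32 + 46 + 28 + 75 + 50 + 15 + 25 + 61 + 34) / 9 = 40.6667
σ̂ = R̄ / d₂ = 40.6667 / 1.128 = 36.0520

36.05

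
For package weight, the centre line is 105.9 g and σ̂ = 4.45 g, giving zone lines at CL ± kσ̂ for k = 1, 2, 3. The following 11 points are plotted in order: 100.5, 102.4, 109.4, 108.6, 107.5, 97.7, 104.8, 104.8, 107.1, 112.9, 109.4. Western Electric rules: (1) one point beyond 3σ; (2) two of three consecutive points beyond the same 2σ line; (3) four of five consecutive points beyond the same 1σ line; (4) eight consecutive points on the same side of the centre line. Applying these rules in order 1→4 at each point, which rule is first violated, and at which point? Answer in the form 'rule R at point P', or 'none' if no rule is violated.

Zone of each point (C = within 1σ̂, B = 1σ̂–2σ̂, A = 2σ̂–3σ̂, * = beyond 3σ̂; sign = side of CL): 1:-B, 2:-C, 3:+C, 4:+C, 5:+C, 6:-B, 7:-C, 8:-C, 9:+C, 10:+B, 11:+C
No rule fires across all 11 points.

none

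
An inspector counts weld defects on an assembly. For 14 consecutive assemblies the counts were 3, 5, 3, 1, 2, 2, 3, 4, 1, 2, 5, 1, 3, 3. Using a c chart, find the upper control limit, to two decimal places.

c̄ = (3 + 5 + 3 + 1 + 2 + 2 + 3 + 4 + 1 + 2 + 5 + 1 + 3 + 3) / 14 = 38 / 14 = 2.7143
UCL = c̄ + 3√c̄ = 2.7143 + 3 × √2.7143 = 2.7143 + 3 × 1.6475 = 7.6568

7.66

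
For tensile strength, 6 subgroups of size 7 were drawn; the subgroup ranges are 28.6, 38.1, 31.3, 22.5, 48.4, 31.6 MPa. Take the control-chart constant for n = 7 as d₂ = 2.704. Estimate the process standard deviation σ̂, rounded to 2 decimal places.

12.36

R̄ = (28.6 + 38.1 + 31.3 + 22.5 + 48.4 + 31.6) / 6 = 33.4167
σ̂ = R̄ / d₂ = 33.4167 / 2.704 = 12.3582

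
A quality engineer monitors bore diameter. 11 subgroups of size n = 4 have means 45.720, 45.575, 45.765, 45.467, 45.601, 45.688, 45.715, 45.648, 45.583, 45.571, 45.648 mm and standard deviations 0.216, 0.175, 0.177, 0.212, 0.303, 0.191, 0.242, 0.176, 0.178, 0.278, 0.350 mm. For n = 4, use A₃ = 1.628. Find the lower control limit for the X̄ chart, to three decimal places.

X̄̄ = (45.720 + 45.575 + 45.765 + 45.467 + 45.601 + 45.688 + 45.715 + 45.648 + 45.583 + 45.571 + 45.648) / 11 = 45.6346
s̄ = (0.216 + 0.175 + 0.177 + 0.212 + 0.303 + 0.191 + 0.242 + 0.176 + 0.178 + 0.278 + 0.350) / 11 = 0.2271
LCL = X̄̄ − A₃·s̄ = 45.6346 − 1.628 × 0.2271 = 45.2649

45.265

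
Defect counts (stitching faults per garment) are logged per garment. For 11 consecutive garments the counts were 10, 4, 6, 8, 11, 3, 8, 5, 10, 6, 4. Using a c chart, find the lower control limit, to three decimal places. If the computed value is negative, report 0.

c̄ = (10 + 4 + 6 + 8 + 11 + 3 + 8 + 5 + 10 + 6 + 4) / 11 = 75 / 11 = 6.8182
LCL = c̄ − 3√c̄ = 6.8182 − 3 × 2.6112 = -1.0153 → 0 (cannot be negative)

0.000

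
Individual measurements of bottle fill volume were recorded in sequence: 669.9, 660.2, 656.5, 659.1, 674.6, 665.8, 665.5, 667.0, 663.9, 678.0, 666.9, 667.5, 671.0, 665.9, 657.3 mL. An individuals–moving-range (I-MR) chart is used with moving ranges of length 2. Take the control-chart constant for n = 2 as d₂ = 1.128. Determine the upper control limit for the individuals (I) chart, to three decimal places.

X̄ = (669.9 + 660.2 + 656.5 + 659.1 + 674.6 + 665.8 + 665.5 + 667.0 + 663.9 + 678.0 + 666.9 + 667.5 + 671.0 + 665.9 + 657.3) / 15 = 665.9400
Moving ranges: 9.7, 3.7, 2.6, 15.5, 8.8, 0.3, 1.5, 3.1, 14.1, 11.1, 0.6, 3.5, 5.1, 8.6; M̄R̄ = 88.2000 / 14 = 6.3000
UCL = X̄ + 3·M̄R̄/d₂ = 665.9400 + 3 × 6.3000 / 1.128 = 682.6953

682.695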